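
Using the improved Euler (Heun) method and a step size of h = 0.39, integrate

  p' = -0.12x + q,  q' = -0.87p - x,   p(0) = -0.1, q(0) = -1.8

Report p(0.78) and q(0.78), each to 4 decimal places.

-1.4803, -1.5611

Heun on (p,q): k1 = f(x_n, state_n); k2 = f(x_n + h, state_n + h·k1); state_{n+1} = state_n + (h/2)·(k1 + k2).
0.000000: (-0.100000, -1.800000)
  k1 = (-1.800000, 0.087000)
  predictor → (-0.802000, -1.766070)
  k2 = (-1.812870, 0.307740)
  → (-0.804510, -1.723026)
0.390000: (-0.804510, -1.723026)
  k1 = (-1.769826, 0.309923)
  predictor → (-1.494742, -1.602156)
  k2 = (-1.695756, 0.520425)
  → (-1.480298, -1.561108)
(p(0.78), q(0.78)) ≈ (-1.4803, -1.5611)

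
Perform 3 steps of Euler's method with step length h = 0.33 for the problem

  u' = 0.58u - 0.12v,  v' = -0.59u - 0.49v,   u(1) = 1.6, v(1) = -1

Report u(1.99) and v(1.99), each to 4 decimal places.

2.8694, -1.5859

Euler on (u,v): u_{n+1} = u_n + h·u', v_{n+1} = v_n + h·v'.
1.000000: (1.600000, -1.000000); f=(1.048000, -0.454000) → (1.945840, -1.149820)
1.330000: (1.945840, -1.149820); f=(1.266566, -0.584634) → (2.363807, -1.342749)
1.660000: (2.363807, -1.342749); f=(1.532138, -0.736699) → (2.869412, -1.585860)
(u(1.99), v(1.99)) ≈ (2.8694, -1.5859)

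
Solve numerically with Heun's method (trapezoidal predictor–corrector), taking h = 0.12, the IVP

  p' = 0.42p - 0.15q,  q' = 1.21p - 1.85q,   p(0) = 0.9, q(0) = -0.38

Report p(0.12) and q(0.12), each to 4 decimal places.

0.9516, -0.1850

Heun on (p,q): k1 = f(t_n, state_n); k2 = f(t_n + h, state_n + h·k1); state_{n+1} = state_n + (h/2)·(k1 + k2).
0.000000: (0.900000, -0.380000)
  k1 = (0.435000, 1.792000)
  predictor → (0.952200, -0.164960)
  k2 = (0.424668, 1.457338)
  → (0.951580, -0.185040)
(p(0.12), q(0.12)) ≈ (0.9516, -0.1850)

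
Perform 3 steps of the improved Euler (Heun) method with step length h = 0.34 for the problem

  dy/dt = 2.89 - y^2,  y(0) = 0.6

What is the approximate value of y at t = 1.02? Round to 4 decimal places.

1.5639

Heun: k1 = f(t_n, y_n); k2 = f(t_n + h, y_n + h·k1); y_{n+1} = y_n + (h/2)·(k1 + k2).
t=0.000000, y=0.600000:
  k1 = f(0.000000, 0.600000) = 2.530000
  k2 = f(0.340000, 1.460200) = 0.757816
  y ← 0.600000 + (0.34/2)·(2.530000 + 0.757816) = 1.158929
t=0.340000, y=1.158929:
  k1 = f(0.340000, 1.158929) = 1.546884
  k2 = f(0.680000, 1.684869) = 0.051215
  y ← 1.158929 + (0.34/2)·(1.546884 + 0.051215) = 1.430606
t=0.680000, y=1.430606:
  k1 = f(0.680000, 1.430606) = 0.843368
  k2 = f(1.020000, 1.717351) = -0.059293
  y ← 1.430606 + (0.34/2)·(0.843368 + (-0.059293)) = 1.563898
y(1.02) ≈ 1.5639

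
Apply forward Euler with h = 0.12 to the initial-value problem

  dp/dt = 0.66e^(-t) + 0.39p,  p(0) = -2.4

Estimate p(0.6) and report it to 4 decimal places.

Euler: p_{n+1} = p_n + h·f(t_n, p_n).
t=0.000000, p=-2.400000: f=-0.276000 → p ← -2.400000 + 0.12·(-0.276000) = -2.433120
t=0.120000, p=-2.433120: f=-0.363549 → p ← -2.433120 + 0.12·(-0.363549) = -2.476746
t=0.240000, p=-2.476746: f=-0.446757 → p ← -2.476746 + 0.12·(-0.446757) = -2.530357
t=0.360000, p=-2.530357: f=-0.526373 → p ← -2.530357 + 0.12·(-0.526373) = -2.593521
t=0.480000, p=-2.593521: f=-0.603076 → p ← -2.593521 + 0.12·(-0.603076) = -2.665891
p(0.6) ≈ -2.6659

-2.6659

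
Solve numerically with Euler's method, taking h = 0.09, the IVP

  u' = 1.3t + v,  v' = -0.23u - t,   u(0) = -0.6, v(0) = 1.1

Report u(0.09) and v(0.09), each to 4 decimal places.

-0.5010, 1.1124

Euler on (u,v): u_{n+1} = u_n + h·u', v_{n+1} = v_n + h·v'.
0.000000: (-0.600000, 1.100000); f=(1.100000, 0.138000) → (-0.501000, 1.112420)
(u(0.09), v(0.09)) ≈ (-0.5010, 1.1124)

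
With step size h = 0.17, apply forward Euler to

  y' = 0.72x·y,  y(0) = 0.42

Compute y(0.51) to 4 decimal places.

0.4466

Euler: y_{n+1} = y_n + h·f(x_n, y_n).
x=0.000000, y=0.420000: f=0.000000 → y ← 0.420000 + 0.17·0.000000 = 0.420000
x=0.170000, y=0.420000: f=0.051408 → y ← 0.420000 + 0.17·0.051408 = 0.428739
x=0.340000, y=0.428739: f=0.104955 → y ← 0.428739 + 0.17·0.104955 = 0.446582
y(0.51) ≈ 0.4466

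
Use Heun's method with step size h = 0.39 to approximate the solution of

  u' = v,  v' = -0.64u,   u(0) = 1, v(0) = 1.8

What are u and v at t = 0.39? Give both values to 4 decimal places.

Heun on (u,v): k1 = f(t_n, state_n); k2 = f(t_n + h, state_n + h·k1); state_{n+1} = state_n + (h/2)·(k1 + k2).
0.000000: (1.000000, 1.800000)
  k1 = (1.800000, -0.640000)
  predictor → (1.702000, 1.550400)
  k2 = (1.550400, -1.089280)
  → (1.653328, 1.462790)
(u(0.39), v(0.39)) ≈ (1.6533, 1.4628)

1.6533, 1.4628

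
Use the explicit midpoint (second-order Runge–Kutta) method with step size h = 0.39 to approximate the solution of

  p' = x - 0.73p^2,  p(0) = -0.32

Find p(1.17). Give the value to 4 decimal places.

0.3176

Midpoint: k1 = f(x_n, p_n); k2 = f(x_n + h/2, p_n + (h/2)·k1); p_{n+1} = p_n + h·k2.
x=0.000000, p=-0.320000:
  k1 = f(0.000000, -0.320000) = -0.074752
  k2 = f(0.195000, -0.334577) = 0.113283
  p ← -0.320000 + 0.39·0.113283 = -0.275820
x=0.390000, p=-0.275820:
  k1 = f(0.390000, -0.275820) = 0.334464
  k2 = f(0.585000, -0.210599) = 0.552623
  p ← -0.275820 + 0.39·0.552623 = -0.060297
x=0.780000, p=-0.060297:
  k1 = f(0.780000, -0.060297) = 0.777346
  k2 = f(0.975000, 0.091286) = 0.968917
  p ← -0.060297 + 0.39·0.968917 = 0.317581
p(1.17) ≈ 0.3176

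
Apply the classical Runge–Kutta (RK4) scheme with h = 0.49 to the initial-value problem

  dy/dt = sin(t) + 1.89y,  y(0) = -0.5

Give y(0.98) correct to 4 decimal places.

RK4: k1 = f(t_n, y_n); k2 = f(t_n + h/2, y_n + (h/2)·k1); k3 = f(t_n + h/2, y_n + (h/2)·k2); k4 = f(t_n + h, y_n + h·k3); y_{n+1} = y_n + (h/6)·(k1 + 2k2 + 2k3 + k4).
t=0.000000, y=-0.500000:
  k1 = f(0.000000, -0.500000) = -0.945000
  k2 = f(0.245000, -0.731525) = -1.140026
  k3 = f(0.245000, -0.779306) = -1.230333
  k4 = f(0.490000, -1.102863) = -1.613785
  y ← -0.500000 + (0.49/6)·(k1 + 2k2 + 2k3 + k4) = -1.096126
t=0.490000, y=-1.096126:
  k1 = f(0.490000, -1.096126) = -1.601052
  k2 = f(0.735000, -1.488384) = -2.142458
  k3 = f(0.735000, -1.621028) = -2.393156
  k4 = f(0.980000, -2.268773) = -3.457483
  y ← -1.096126 + (0.49/6)·(k1 + 2k2 + 2k3 + k4) = -2.250057
y(0.98) ≈ -2.2501

-2.2501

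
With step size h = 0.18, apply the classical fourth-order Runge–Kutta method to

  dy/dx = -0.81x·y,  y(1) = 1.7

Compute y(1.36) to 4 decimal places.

1.2051

RK4: k1 = f(x_n, y_n); k2 = f(x_n + h/2, y_n + (h/2)·k1); k3 = f(x_n + h/2, y_n + (h/2)·k2); k4 = f(x_n + h, y_n + h·k3); y_{n+1} = y_n + (h/6)·(k1 + 2k2 + 2k3 + k4).
x=1.000000, y=1.700000:
  k1 = f(1.000000, 1.700000) = -1.377000
  k2 = f(1.090000, 1.576070) = -1.391512
  k3 = f(1.090000, 1.574764) = -1.390359
  k4 = f(1.180000, 1.449735) = -1.385657
  y ← 1.700000 + (0.18/6)·(k1 + 2k2 + 2k3 + k4) = 1.450208
x=1.180000, y=1.450208:
  k1 = f(1.180000, 1.450208) = -1.386109
  k2 = f(1.270000, 1.325458) = -1.363499
  k3 = f(1.270000, 1.327493) = -1.365592
  k4 = f(1.360000, 1.204401) = -1.326769
  y ← 1.450208 + (0.18/6)·(k1 + 2k2 + 2k3 + k4) = 1.205076
y(1.36) ≈ 1.2051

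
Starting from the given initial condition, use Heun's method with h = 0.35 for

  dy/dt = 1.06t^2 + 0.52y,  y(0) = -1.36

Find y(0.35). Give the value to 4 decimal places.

-1.6073

Heun: k1 = f(t_n, y_n); k2 = f(t_n + h, y_n + h·k1); y_{n+1} = y_n + (h/2)·(k1 + k2).
t=0.000000, y=-1.360000:
  k1 = f(0.000000, -1.360000) = -0.707200
  k2 = f(0.350000, -1.607520) = -0.706060
  y ← -1.360000 + (0.35/2)·(-0.707200 + (-0.706060)) = -1.607321
y(0.35) ≈ -1.6073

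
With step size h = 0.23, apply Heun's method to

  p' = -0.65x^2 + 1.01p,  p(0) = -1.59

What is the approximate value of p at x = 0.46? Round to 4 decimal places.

-2.5471

Heun: k1 = f(x_n, p_n); k2 = f(x_n + h, p_n + h·k1); p_{n+1} = p_n + (h/2)·(k1 + k2).
x=0.000000, p=-1.590000:
  k1 = f(0.000000, -1.590000) = -1.605900
  k2 = f(0.230000, -1.959357) = -2.013336
  p ← -1.590000 + (0.23/2)·(-1.605900 + (-2.013336)) = -2.006212
x=0.230000, p=-2.006212:
  k1 = f(0.230000, -2.006212) = -2.060659
  k2 = f(0.460000, -2.480164) = -2.642505
  p ← -2.006212 + (0.23/2)·(-2.060659 + (-2.642505)) = -2.547076
p(0.46) ≈ -2.5471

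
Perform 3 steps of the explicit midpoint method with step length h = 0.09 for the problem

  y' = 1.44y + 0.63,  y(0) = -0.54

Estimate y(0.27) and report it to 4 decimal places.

-0.5886

Midpoint: k1 = f(t_n, y_n); k2 = f(t_n + h/2, y_n + (h/2)·k1); y_{n+1} = y_n + h·k2.
t=0.000000, y=-0.540000:
  k1 = f(0.000000, -0.540000) = -0.147600
  k2 = f(0.045000, -0.546642) = -0.157164
  y ← -0.540000 + 0.09·(-0.157164) = -0.554145
t=0.090000, y=-0.554145:
  k1 = f(0.090000, -0.554145) = -0.167969
  k2 = f(0.135000, -0.561703) = -0.178853
  y ← -0.554145 + 0.09·(-0.178853) = -0.570242
t=0.180000, y=-0.570242:
  k1 = f(0.180000, -0.570242) = -0.191148
  k2 = f(0.225000, -0.578843) = -0.203534
  y ← -0.570242 + 0.09·(-0.203534) = -0.588560
y(0.27) ≈ -0.5886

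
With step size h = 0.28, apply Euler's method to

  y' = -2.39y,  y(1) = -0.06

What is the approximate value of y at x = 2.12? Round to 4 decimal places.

-0.0007

Euler: y_{n+1} = y_n + h·f(x_n, y_n).
x=1.000000, y=-0.060000: f=0.143400 → y ← -0.060000 + 0.28·0.143400 = -0.019848
x=1.280000, y=-0.019848: f=0.047437 → y ← -0.019848 + 0.28·0.047437 = -0.006566
x=1.560000, y=-0.006566: f=0.015692 → y ← -0.006566 + 0.28·0.015692 = -0.002172
x=1.840000, y=-0.002172: f=0.005191 → y ← -0.002172 + 0.28·0.005191 = -0.000718
y(2.12) ≈ -0.0007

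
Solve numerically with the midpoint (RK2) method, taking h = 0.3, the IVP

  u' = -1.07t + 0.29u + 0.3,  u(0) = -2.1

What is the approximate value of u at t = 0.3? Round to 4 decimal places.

-2.2449

Midpoint: k1 = f(t_n, u_n); k2 = f(t_n + h/2, u_n + (h/2)·k1); u_{n+1} = u_n + h·k2.
t=0.000000, u=-2.100000:
  k1 = f(0.000000, -2.100000) = -0.309000
  k2 = f(0.150000, -2.146350) = -0.482941
  u ← -2.100000 + 0.3·(-0.482941) = -2.244882
u(0.3) ≈ -2.2449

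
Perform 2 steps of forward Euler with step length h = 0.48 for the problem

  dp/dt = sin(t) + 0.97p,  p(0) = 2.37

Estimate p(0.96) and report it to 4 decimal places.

Euler: p_{n+1} = p_n + h·f(t_n, p_n).
t=0.000000, p=2.370000: f=2.298900 → p ← 2.370000 + 0.48·2.298900 = 3.473472
t=0.480000, p=3.473472: f=3.831047 → p ← 3.473472 + 0.48·3.831047 = 5.312375
p(0.96) ≈ 5.3124

5.3124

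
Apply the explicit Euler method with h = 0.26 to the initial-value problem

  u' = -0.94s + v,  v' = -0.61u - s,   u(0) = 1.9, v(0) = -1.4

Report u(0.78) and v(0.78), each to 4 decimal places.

0.3798, -2.3111

Euler on (u,v): u_{n+1} = u_n + h·u', v_{n+1} = v_n + h·v'.
0.000000: (1.900000, -1.400000); f=(-1.400000, -1.159000) → (1.536000, -1.701340)
0.260000: (1.536000, -1.701340); f=(-1.945740, -1.196960) → (1.030108, -2.012550)
0.520000: (1.030108, -2.012550); f=(-2.501350, -1.148366) → (0.379757, -2.311125)
(u(0.78), v(0.78)) ≈ (0.3798, -2.3111)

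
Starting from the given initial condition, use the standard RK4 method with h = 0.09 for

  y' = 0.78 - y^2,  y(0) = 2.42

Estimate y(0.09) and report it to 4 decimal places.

RK4: k1 = f(x_n, y_n); k2 = f(x_n + h/2, y_n + (h/2)·k1); k3 = f(x_n + h/2, y_n + (h/2)·k2); k4 = f(x_n + h, y_n + h·k3); y_{n+1} = y_n + (h/6)·(k1 + 2k2 + 2k3 + k4).
x=0.000000, y=2.420000:
  k1 = f(0.000000, 2.420000) = -5.076400
  k2 = f(0.045000, 2.191562) = -4.022944
  k3 = f(0.045000, 2.238968) = -4.232976
  k4 = f(0.090000, 2.039032) = -3.377652
  y ← 2.420000 + (0.09/6)·(k1 + 2k2 + 2k3 + k4) = 2.045512
y(0.09) ≈ 2.0455

2.0455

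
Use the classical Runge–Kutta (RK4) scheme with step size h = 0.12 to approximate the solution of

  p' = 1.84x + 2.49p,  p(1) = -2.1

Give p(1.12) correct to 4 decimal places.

-2.5593

RK4: k1 = f(x_n, p_n); k2 = f(x_n + h/2, p_n + (h/2)·k1); k3 = f(x_n + h/2, p_n + (h/2)·k2); k4 = f(x_n + h, p_n + h·k3); p_{n+1} = p_n + (h/6)·(k1 + 2k2 + 2k3 + k4).
x=1.000000, p=-2.100000:
  k1 = f(1.000000, -2.100000) = -3.389000
  k2 = f(1.060000, -2.303340) = -3.784917
  k3 = f(1.060000, -2.327095) = -3.844067
  k4 = f(1.120000, -2.561288) = -4.316807
  p ← -2.100000 + (0.12/6)·(k1 + 2k2 + 2k3 + k4) = -2.559275
p(1.12) ≈ -2.5593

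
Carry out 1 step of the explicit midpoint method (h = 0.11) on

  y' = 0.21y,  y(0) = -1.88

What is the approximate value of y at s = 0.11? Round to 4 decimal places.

Midpoint: k1 = f(s_n, y_n); k2 = f(s_n + h/2, y_n + (h/2)·k1); y_{n+1} = y_n + h·k2.
s=0.000000, y=-1.880000:
  k1 = f(0.000000, -1.880000) = -0.394800
  k2 = f(0.055000, -1.901714) = -0.399360
  y ← -1.880000 + 0.11·(-0.399360) = -1.923930
y(0.11) ≈ -1.9239

-1.9239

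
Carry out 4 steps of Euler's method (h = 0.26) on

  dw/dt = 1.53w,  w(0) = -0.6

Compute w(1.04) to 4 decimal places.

-2.2905

Euler: w_{n+1} = w_n + h·f(t_n, w_n).
t=0.000000, w=-0.600000: f=-0.918000 → w ← -0.600000 + 0.26·(-0.918000) = -0.838680
t=0.260000, w=-0.838680: f=-1.283180 → w ← -0.838680 + 0.26·(-1.283180) = -1.172307
t=0.520000, w=-1.172307: f=-1.793630 → w ← -1.172307 + 0.26·(-1.793630) = -1.638651
t=0.780000, w=-1.638651: f=-2.507135 → w ← -1.638651 + 0.26·(-2.507135) = -2.290506
w(1.04) ≈ -2.2905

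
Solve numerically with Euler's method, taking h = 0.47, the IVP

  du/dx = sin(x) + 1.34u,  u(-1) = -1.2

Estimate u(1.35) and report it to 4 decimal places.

Euler: u_{n+1} = u_n + h·f(x_n, u_n).
x=-1.000000, u=-1.200000: f=-2.449471 → u ← -1.200000 + 0.47·(-2.449471) = -2.351251
x=-0.530000, u=-2.351251: f=-3.656210 → u ← -2.351251 + 0.47·(-3.656210) = -4.069670
x=-0.060000, u=-4.069670: f=-5.513322 → u ← -4.069670 + 0.47·(-5.513322) = -6.660931
x=0.410000, u=-6.660931: f=-8.527039 → u ← -6.660931 + 0.47·(-8.527039) = -10.668640
x=0.880000, u=-10.668640: f=-13.525238 → u ← -10.668640 + 0.47·(-13.525238) = -17.025502
u(1.35) ≈ -17.0255

-17.0255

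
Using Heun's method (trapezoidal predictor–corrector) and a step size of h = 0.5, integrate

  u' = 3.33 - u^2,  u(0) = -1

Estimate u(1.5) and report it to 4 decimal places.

1.2645

Heun: k1 = f(t_n, u_n); k2 = f(t_n + h, u_n + h·k1); u_{n+1} = u_n + (h/2)·(k1 + k2).
t=0.000000, u=-1.000000:
  k1 = f(0.000000, -1.000000) = 2.330000
  k2 = f(0.500000, 0.165000) = 3.302775
  u ← -1.000000 + (0.5/2)·(2.330000 + 3.302775) = 0.408194
t=0.500000, u=0.408194:
  k1 = f(0.500000, 0.408194) = 3.163378
  k2 = f(1.000000, 1.989883) = -0.629633
  u ← 0.408194 + (0.5/2)·(3.163378 + (-0.629633)) = 1.041630
t=1.000000, u=1.041630:
  k1 = f(1.000000, 1.041630) = 2.245007
  k2 = f(1.500000, 2.164133) = -1.353474
  u ← 1.041630 + (0.5/2)·(2.245007 + (-1.353474)) = 1.264513
u(1.5) ≈ 1.2645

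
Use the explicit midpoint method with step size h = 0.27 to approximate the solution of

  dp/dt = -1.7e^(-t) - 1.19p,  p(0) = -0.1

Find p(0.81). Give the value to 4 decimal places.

-0.5867

Midpoint: k1 = f(t_n, p_n); k2 = f(t_n + h/2, p_n + (h/2)·k1); p_{n+1} = p_n + h·k2.
t=0.000000, p=-0.100000:
  k1 = f(0.000000, -0.100000) = -1.581000
  k2 = f(0.135000, -0.313435) = -1.112329
  p ← -0.100000 + 0.27·(-1.112329) = -0.400329
t=0.270000, p=-0.400329:
  k1 = f(0.270000, -0.400329) = -0.821354
  k2 = f(0.405000, -0.511212) = -0.525519
  p ← -0.400329 + 0.27·(-0.525519) = -0.542219
t=0.540000, p=-0.542219:
  k1 = f(0.540000, -0.542219) = -0.345431
  k2 = f(0.675000, -0.588852) = -0.164832
  p ← -0.542219 + 0.27·(-0.164832) = -0.586724
p(0.81) ≈ -0.5867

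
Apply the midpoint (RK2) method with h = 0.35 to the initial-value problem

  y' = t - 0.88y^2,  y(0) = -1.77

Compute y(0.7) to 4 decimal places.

Midpoint: k1 = f(t_n, y_n); k2 = f(t_n + h/2, y_n + (h/2)·k1); y_{n+1} = y_n + h·k2.
t=0.000000, y=-1.770000:
  k1 = f(0.000000, -1.770000) = -2.756952
  k2 = f(0.175000, -2.252467) = -4.289773
  y ← -1.770000 + 0.35·(-4.289773) = -3.271421
t=0.350000, y=-3.271421:
  k1 = f(0.350000, -3.271421) = -9.067930
  k2 = f(0.525000, -4.858308) = -20.245780
  y ← -3.271421 + 0.35·(-20.245780) = -10.357444
y(0.7) ≈ -10.3574

-10.3574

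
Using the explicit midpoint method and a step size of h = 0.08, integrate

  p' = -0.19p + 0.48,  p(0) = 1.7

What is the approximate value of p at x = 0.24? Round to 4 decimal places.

Midpoint: k1 = f(x_n, p_n); k2 = f(x_n + h/2, p_n + (h/2)·k1); p_{n+1} = p_n + h·k2.
x=0.000000, p=1.700000:
  k1 = f(0.000000, 1.700000) = 0.157000
  k2 = f(0.040000, 1.706280) = 0.155807
  p ← 1.700000 + 0.08·0.155807 = 1.712465
x=0.080000, p=1.712465:
  k1 = f(0.080000, 1.712465) = 0.154632
  k2 = f(0.120000, 1.718650) = 0.153457
  p ← 1.712465 + 0.08·0.153457 = 1.724741
x=0.160000, p=1.724741:
  k1 = f(0.160000, 1.724741) = 0.152299
  k2 = f(0.200000, 1.730833) = 0.151142
  p ← 1.724741 + 0.08·0.151142 = 1.736832
p(0.24) ≈ 1.7368

1.7368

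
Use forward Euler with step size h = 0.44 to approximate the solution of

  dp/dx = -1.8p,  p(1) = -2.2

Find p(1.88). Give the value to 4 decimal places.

-0.0952

Euler: p_{n+1} = p_n + h·f(x_n, p_n).
x=1.000000, p=-2.200000: f=3.960000 → p ← -2.200000 + 0.44·3.960000 = -0.457600
x=1.440000, p=-0.457600: f=0.823680 → p ← -0.457600 + 0.44·0.823680 = -0.095181
p(1.88) ≈ -0.0952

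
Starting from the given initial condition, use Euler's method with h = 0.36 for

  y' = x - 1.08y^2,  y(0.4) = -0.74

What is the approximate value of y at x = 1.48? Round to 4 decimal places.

Euler: y_{n+1} = y_n + h·f(x_n, y_n).
x=0.400000, y=-0.740000: f=-0.191408 → y ← -0.740000 + 0.36·(-0.191408) = -0.808907
x=0.760000, y=-0.808907: f=0.053323 → y ← -0.808907 + 0.36·0.053323 = -0.789711
x=1.120000, y=-0.789711: f=0.446466 → y ← -0.789711 + 0.36·0.446466 = -0.628983
y(1.48) ≈ -0.6290

-0.6290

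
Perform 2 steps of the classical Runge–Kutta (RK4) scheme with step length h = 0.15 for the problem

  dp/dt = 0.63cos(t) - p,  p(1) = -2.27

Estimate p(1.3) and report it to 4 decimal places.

-1.6163

RK4: k1 = f(t_n, p_n); k2 = f(t_n + h/2, p_n + (h/2)·k1); k3 = f(t_n + h/2, p_n + (h/2)·k2); k4 = f(t_n + h, p_n + h·k3); p_{n+1} = p_n + (h/6)·(k1 + 2k2 + 2k3 + k4).
t=1.000000, p=-2.270000:
  k1 = f(1.000000, -2.270000) = 2.610390
  k2 = f(1.075000, -2.074221) = 2.373932
  k3 = f(1.075000, -2.091955) = 2.391666
  k4 = f(1.150000, -1.911250) = 2.168597
  p ← -2.270000 + (0.15/6)·(k1 + 2k2 + 2k3 + k4) = -1.912245
t=1.150000, p=-1.912245:
  k1 = f(1.150000, -1.912245) = 2.169592
  k2 = f(1.225000, -1.749526) = 1.963062
  k3 = f(1.225000, -1.765016) = 1.978552
  k4 = f(1.300000, -1.615463) = 1.783987
  p ← -1.912245 + (0.15/6)·(k1 + 2k2 + 2k3 + k4) = -1.616325
p(1.3) ≈ -1.6163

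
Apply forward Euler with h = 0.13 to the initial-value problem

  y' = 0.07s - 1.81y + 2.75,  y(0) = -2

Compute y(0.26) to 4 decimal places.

-0.5375

Euler: y_{n+1} = y_n + h·f(s_n, y_n).
s=0.000000, y=-2.000000: f=6.370000 → y ← -2.000000 + 0.13·6.370000 = -1.171900
s=0.130000, y=-1.171900: f=4.880239 → y ← -1.171900 + 0.13·4.880239 = -0.537469
y(0.26) ≈ -0.5375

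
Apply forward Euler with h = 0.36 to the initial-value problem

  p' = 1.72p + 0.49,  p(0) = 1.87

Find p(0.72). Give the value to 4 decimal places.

Euler: p_{n+1} = p_n + h·f(t_n, p_n).
t=0.000000, p=1.870000: f=3.706400 → p ← 1.870000 + 0.36·3.706400 = 3.204304
t=0.360000, p=3.204304: f=6.001403 → p ← 3.204304 + 0.36·6.001403 = 5.364809
p(0.72) ≈ 5.3648

5.3648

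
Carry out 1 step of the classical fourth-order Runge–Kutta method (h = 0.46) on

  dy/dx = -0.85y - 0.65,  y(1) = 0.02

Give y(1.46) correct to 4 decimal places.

-0.2339

RK4: k1 = f(x_n, y_n); k2 = f(x_n + h/2, y_n + (h/2)·k1); k3 = f(x_n + h/2, y_n + (h/2)·k2); k4 = f(x_n + h, y_n + h·k3); y_{n+1} = y_n + (h/6)·(k1 + 2k2 + 2k3 + k4).
x=1.000000, y=0.020000:
  k1 = f(1.000000, 0.020000) = -0.667000
  k2 = f(1.230000, -0.133410) = -0.536601
  k3 = f(1.230000, -0.103418) = -0.562094
  k4 = f(1.460000, -0.238563) = -0.447221
  y ← 0.020000 + (0.46/6)·(k1 + 2k2 + 2k3 + k4) = -0.233890
y(1.46) ≈ -0.2339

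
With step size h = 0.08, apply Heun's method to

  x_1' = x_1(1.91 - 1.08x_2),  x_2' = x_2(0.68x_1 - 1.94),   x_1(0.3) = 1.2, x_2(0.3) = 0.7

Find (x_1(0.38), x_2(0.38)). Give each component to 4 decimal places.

1.3195, 0.6418

Heun on (x_1,x_2): k1 = f(x_n, state_n); k2 = f(x_n + h, state_n + h·k1); state_{n+1} = state_n + (h/2)·(k1 + k2).
0.300000: (1.200000, 0.700000)
  k1 = (1.384800, -0.786800)
  predictor → (1.310784, 0.637056)
  k2 = (1.601751, -0.668060)
  → (1.319462, 0.641806)
(x_1(0.38), x_2(0.38)) ≈ (1.3195, 0.6418)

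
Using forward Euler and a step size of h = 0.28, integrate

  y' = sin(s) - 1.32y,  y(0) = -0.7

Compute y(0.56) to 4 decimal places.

Euler: y_{n+1} = y_n + h·f(s_n, y_n).
s=0.000000, y=-0.700000: f=0.924000 → y ← -0.700000 + 0.28·0.924000 = -0.441280
s=0.280000, y=-0.441280: f=0.858845 → y ← -0.441280 + 0.28·0.858845 = -0.200803
y(0.56) ≈ -0.2008

-0.2008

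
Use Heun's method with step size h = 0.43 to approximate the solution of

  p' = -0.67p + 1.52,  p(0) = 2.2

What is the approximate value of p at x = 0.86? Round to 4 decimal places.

Heun: k1 = f(x_n, p_n); k2 = f(x_n + h, p_n + h·k1); p_{n+1} = p_n + (h/2)·(k1 + k2).
x=0.000000, p=2.200000:
  k1 = f(0.000000, 2.200000) = 0.046000
  k2 = f(0.430000, 2.219780) = 0.032747
  p ← 2.200000 + (0.43/2)·(0.046000 + 0.032747) = 2.216931
x=0.430000, p=2.216931:
  k1 = f(0.430000, 2.216931) = 0.034656
  k2 = f(0.860000, 2.231833) = 0.024672
  p ← 2.216931 + (0.43/2)·(0.034656 + 0.024672) = 2.229686
p(0.86) ≈ 2.2297

2.2297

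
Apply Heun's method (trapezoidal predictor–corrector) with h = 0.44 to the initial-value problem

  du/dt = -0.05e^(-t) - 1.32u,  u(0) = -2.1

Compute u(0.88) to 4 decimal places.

-0.7401

Heun: k1 = f(t_n, u_n); k2 = f(t_n + h, u_n + h·k1); u_{n+1} = u_n + (h/2)·(k1 + k2).
t=0.000000, u=-2.100000:
  k1 = f(0.000000, -2.100000) = 2.722000
  k2 = f(0.440000, -0.902320) = 1.158861
  u ← -2.100000 + (0.44/2)·(2.722000 + 1.158861) = -1.246211
t=0.440000, u=-1.246211:
  k1 = f(0.440000, -1.246211) = 1.612796
  k2 = f(0.880000, -0.536580) = 0.687547
  u ← -1.246211 + (0.44/2)·(1.612796 + 0.687547) = -0.740135
u(0.88) ≈ -0.7401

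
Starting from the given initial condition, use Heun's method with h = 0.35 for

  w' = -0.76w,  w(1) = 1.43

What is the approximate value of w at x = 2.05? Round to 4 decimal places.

0.6513

Heun: k1 = f(x_n, w_n); k2 = f(x_n + h, w_n + h·k1); w_{n+1} = w_n + (h/2)·(k1 + k2).
x=1.000000, w=1.430000:
  k1 = f(1.000000, 1.430000) = -1.086800
  k2 = f(1.350000, 1.049620) = -0.797711
  w ← 1.430000 + (0.35/2)·(-1.086800 + (-0.797711)) = 1.100211
x=1.350000, w=1.100211:
  k1 = f(1.350000, 1.100211) = -0.836160
  k2 = f(1.700000, 0.807555) = -0.613741
  w ← 1.100211 + (0.35/2)·(-0.836160 + (-0.613741)) = 0.846478
x=1.700000, w=0.846478:
  k1 = f(1.700000, 0.846478) = -0.643323
  k2 = f(2.050000, 0.621315) = -0.472199
  w ← 0.846478 + (0.35/2)·(-0.643323 + (-0.472199)) = 0.651261
w(2.05) ≈ 0.6513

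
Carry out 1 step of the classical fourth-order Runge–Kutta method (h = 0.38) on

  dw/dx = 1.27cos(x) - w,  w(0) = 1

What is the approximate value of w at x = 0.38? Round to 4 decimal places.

1.0748

RK4: k1 = f(x_n, w_n); k2 = f(x_n + h/2, w_n + (h/2)·k1); k3 = f(x_n + h/2, w_n + (h/2)·k2); k4 = f(x_n + h, w_n + h·k3); w_{n+1} = w_n + (h/6)·(k1 + 2k2 + 2k3 + k4).
x=0.000000, w=1.000000:
  k1 = f(0.000000, 1.000000) = 0.270000
  k2 = f(0.190000, 1.051300) = 0.195845
  k3 = f(0.190000, 1.037211) = 0.209935
  k4 = f(0.380000, 1.079775) = 0.099629
  w ← 1.000000 + (0.38/6)·(k1 + 2k2 + 2k3 + k4) = 1.074809
w(0.38) ≈ 1.0748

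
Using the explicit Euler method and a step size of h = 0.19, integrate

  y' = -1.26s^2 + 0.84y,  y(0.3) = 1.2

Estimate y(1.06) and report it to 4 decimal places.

1.7493

Euler: y_{n+1} = y_n + h·f(s_n, y_n).
s=0.300000, y=1.200000: f=0.894600 → y ← 1.200000 + 0.19·0.894600 = 1.369974
s=0.490000, y=1.369974: f=0.848252 → y ← 1.369974 + 0.19·0.848252 = 1.531142
s=0.680000, y=1.531142: f=0.703535 → y ← 1.531142 + 0.19·0.703535 = 1.664814
s=0.870000, y=1.664814: f=0.444749 → y ← 1.664814 + 0.19·0.444749 = 1.749316
y(1.06) ≈ 1.7493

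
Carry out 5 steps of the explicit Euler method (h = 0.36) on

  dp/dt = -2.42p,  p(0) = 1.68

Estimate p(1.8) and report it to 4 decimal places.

0.0001

Euler: p_{n+1} = p_n + h·f(t_n, p_n).
t=0.000000, p=1.680000: f=-4.065600 → p ← 1.680000 + 0.36·(-4.065600) = 0.216384
t=0.360000, p=0.216384: f=-0.523649 → p ← 0.216384 + 0.36·(-0.523649) = 0.027870
t=0.720000, p=0.027870: f=-0.067446 → p ← 0.027870 + 0.36·(-0.067446) = 0.003590
t=1.080000, p=0.003590: f=-0.008687 → p ← 0.003590 + 0.36·(-0.008687) = 0.000462
t=1.440000, p=0.000462: f=-0.001119 → p ← 0.000462 + 0.36·(-0.001119) = 0.000060
p(1.8) ≈ 0.0001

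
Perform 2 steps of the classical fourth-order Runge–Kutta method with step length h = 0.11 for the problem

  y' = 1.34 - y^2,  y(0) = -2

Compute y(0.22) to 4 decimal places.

-3.0059

RK4: k1 = f(s_n, y_n); k2 = f(s_n + h/2, y_n + (h/2)·k1); k3 = f(s_n + h/2, y_n + (h/2)·k2); k4 = f(s_n + h, y_n + h·k3); y_{n+1} = y_n + (h/6)·(k1 + 2k2 + 2k3 + k4).
s=0.000000, y=-2.000000:
  k1 = f(0.000000, -2.000000) = -2.660000
  k2 = f(0.055000, -2.146300) = -3.266604
  k3 = f(0.055000, -2.179663) = -3.410932
  k4 = f(0.110000, -2.375202) = -4.301587
  y ← -2.000000 + (0.11/6)·(k1 + 2k2 + 2k3 + k4) = -2.372472
s=0.110000, y=-2.372472:
  k1 = f(0.110000, -2.372472) = -4.288624
  k2 = f(0.165000, -2.608346) = -5.463471
  k3 = f(0.165000, -2.672963) = -5.804731
  k4 = f(0.220000, -3.010992) = -7.726076
  y ← -2.372472 + (0.11/6)·(k1 + 2k2 + 2k3 + k4) = -3.005909
y(0.22) ≈ -3.0059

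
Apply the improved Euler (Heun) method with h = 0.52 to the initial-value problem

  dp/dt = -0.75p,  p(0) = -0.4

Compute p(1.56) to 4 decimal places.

-0.1292

Heun: k1 = f(t_n, p_n); k2 = f(t_n + h, p_n + h·k1); p_{n+1} = p_n + (h/2)·(k1 + k2).
t=0.000000, p=-0.400000:
  k1 = f(0.000000, -0.400000) = 0.300000
  k2 = f(0.520000, -0.244000) = 0.183000
  p ← -0.400000 + (0.52/2)·(0.300000 + 0.183000) = -0.274420
t=0.520000, p=-0.274420:
  k1 = f(0.520000, -0.274420) = 0.205815
  k2 = f(1.040000, -0.167396) = 0.125547
  p ← -0.274420 + (0.52/2)·(0.205815 + 0.125547) = -0.188266
t=1.040000, p=-0.188266:
  k1 = f(1.040000, -0.188266) = 0.141199
  k2 = f(1.560000, -0.114842) = 0.086132
  p ← -0.188266 + (0.52/2)·(0.141199 + 0.086132) = -0.129160
p(1.56) ≈ -0.1292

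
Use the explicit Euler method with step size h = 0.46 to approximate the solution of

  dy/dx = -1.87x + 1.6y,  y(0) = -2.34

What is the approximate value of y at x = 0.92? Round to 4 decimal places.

Euler: y_{n+1} = y_n + h·f(x_n, y_n).
x=0.000000, y=-2.340000: f=-3.744000 → y ← -2.340000 + 0.46·(-3.744000) = -4.062240
x=0.460000, y=-4.062240: f=-7.359784 → y ← -4.062240 + 0.46·(-7.359784) = -7.447741
y(0.92) ≈ -7.4477

-7.4477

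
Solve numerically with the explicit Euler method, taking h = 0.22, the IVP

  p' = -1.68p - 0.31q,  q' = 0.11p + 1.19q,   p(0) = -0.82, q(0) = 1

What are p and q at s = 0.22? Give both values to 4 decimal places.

Euler on (p,q): p_{n+1} = p_n + h·p', q_{n+1} = q_n + h·q'.
0.000000: (-0.820000, 1.000000); f=(1.067600, 1.099800) → (-0.585128, 1.241956)
(p(0.22), q(0.22)) ≈ (-0.5851, 1.2420)

-0.5851, 1.2420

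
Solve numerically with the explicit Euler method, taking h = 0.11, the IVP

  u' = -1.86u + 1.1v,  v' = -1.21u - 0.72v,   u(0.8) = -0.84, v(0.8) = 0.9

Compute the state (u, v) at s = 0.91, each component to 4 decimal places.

-0.5592, 0.9405

Euler on (u,v): u_{n+1} = u_n + h·u', v_{n+1} = v_n + h·v'.
0.800000: (-0.840000, 0.900000); f=(2.552400, 0.368400) → (-0.559236, 0.940524)
(u(0.91), v(0.91)) ≈ (-0.5592, 0.9405)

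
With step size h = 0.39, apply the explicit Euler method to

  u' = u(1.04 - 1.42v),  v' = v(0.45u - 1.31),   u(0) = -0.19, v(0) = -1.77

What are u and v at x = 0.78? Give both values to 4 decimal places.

Euler on (u,v): u_{n+1} = u_n + h·u', v_{n+1} = v_n + h·v'.
0.000000: (-0.190000, -1.770000); f=(-0.675146, 2.470035) → (-0.453307, -0.806686)
0.390000: (-0.453307, -0.806686); f=(-0.990700, 1.221314) → (-0.839680, -0.330374)
(u(0.78), v(0.78)) ≈ (-0.8397, -0.3304)

-0.8397, -0.3304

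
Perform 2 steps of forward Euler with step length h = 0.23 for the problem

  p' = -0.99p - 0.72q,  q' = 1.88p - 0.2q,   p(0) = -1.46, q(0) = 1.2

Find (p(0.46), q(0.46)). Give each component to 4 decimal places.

Euler on (p,q): p_{n+1} = p_n + h·p', q_{n+1} = q_n + h·q'.
0.000000: (-1.460000, 1.200000); f=(0.581400, -2.984800) → (-1.326278, 0.513496)
0.230000: (-1.326278, 0.513496); f=(0.943298, -2.596102) → (-1.109319, -0.083607)
(p(0.46), q(0.46)) ≈ (-1.1093, -0.0836)

-1.1093, -0.0836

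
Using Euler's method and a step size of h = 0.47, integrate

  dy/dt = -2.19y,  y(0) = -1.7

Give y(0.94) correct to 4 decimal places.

Euler: y_{n+1} = y_n + h·f(t_n, y_n).
t=0.000000, y=-1.700000: f=3.723000 → y ← -1.700000 + 0.47·3.723000 = 0.049810
t=0.470000, y=0.049810: f=-0.109084 → y ← 0.049810 + 0.47·(-0.109084) = -0.001459
y(0.94) ≈ -0.0015

-0.0015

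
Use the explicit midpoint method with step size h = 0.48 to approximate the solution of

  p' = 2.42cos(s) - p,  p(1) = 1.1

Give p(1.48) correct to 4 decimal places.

Midpoint: k1 = f(s_n, p_n); k2 = f(s_n + h/2, p_n + (h/2)·k1); p_{n+1} = p_n + h·k2.
s=1.000000, p=1.100000:
  k1 = f(1.000000, 1.100000) = 0.207532
  k2 = f(1.240000, 1.149808) = -0.363801
  p ← 1.100000 + 0.48·(-0.363801) = 0.925376
p(1.48) ≈ 0.9254

0.9254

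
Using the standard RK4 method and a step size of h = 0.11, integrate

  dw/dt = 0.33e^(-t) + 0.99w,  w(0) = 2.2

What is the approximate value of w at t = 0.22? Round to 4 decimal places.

2.8084

RK4: k1 = f(t_n, w_n); k2 = f(t_n + h/2, w_n + (h/2)·k1); k3 = f(t_n + h/2, w_n + (h/2)·k2); k4 = f(t_n + h, w_n + h·k3); w_{n+1} = w_n + (h/6)·(k1 + 2k2 + 2k3 + k4).
t=0.000000, w=2.200000:
  k1 = f(0.000000, 2.200000) = 2.508000
  k2 = f(0.055000, 2.337940) = 2.626901
  k3 = f(0.055000, 2.344480) = 2.633375
  k4 = f(0.110000, 2.489671) = 2.760400
  w ← 2.200000 + (0.11/6)·(k1 + 2k2 + 2k3 + k4) = 2.489464
t=0.110000, w=2.489464:
  k1 = f(0.110000, 2.489464) = 2.760195
  k2 = f(0.165000, 2.641275) = 2.894667
  k3 = f(0.165000, 2.648671) = 2.901989
  k4 = f(0.220000, 2.808683) = 3.045427
  w ← 2.489464 + (0.11/6)·(k1 + 2k2 + 2k3 + k4) = 2.808445
w(0.22) ≈ 2.8084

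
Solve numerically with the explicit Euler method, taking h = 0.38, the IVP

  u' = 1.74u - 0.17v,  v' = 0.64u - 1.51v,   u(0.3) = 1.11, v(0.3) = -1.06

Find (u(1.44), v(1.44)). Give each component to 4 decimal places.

Euler on (u,v): u_{n+1} = u_n + h·u', v_{n+1} = v_n + h·v'.
0.300000: (1.110000, -1.060000); f=(2.111600, 2.311000) → (1.912408, -0.181820)
0.680000: (1.912408, -0.181820); f=(3.358499, 1.498489) → (3.188638, 0.387606)
1.060000: (3.188638, 0.387606); f=(5.482337, 1.455443) → (5.271926, 0.940674)
(u(1.44), v(1.44)) ≈ (5.2719, 0.9407)

5.2719, 0.9407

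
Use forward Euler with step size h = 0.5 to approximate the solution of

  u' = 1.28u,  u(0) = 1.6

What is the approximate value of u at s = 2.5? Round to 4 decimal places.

Euler: u_{n+1} = u_n + h·f(s_n, u_n).
s=0.000000, u=1.600000: f=2.048000 → u ← 1.600000 + 0.5·2.048000 = 2.624000
s=0.500000, u=2.624000: f=3.358720 → u ← 2.624000 + 0.5·3.358720 = 4.303360
s=1.000000, u=4.303360: f=5.508301 → u ← 4.303360 + 0.5·5.508301 = 7.057510
s=1.500000, u=7.057510: f=9.033613 → u ← 7.057510 + 0.5·9.033613 = 11.574317
s=2.000000, u=11.574317: f=14.815126 → u ← 11.574317 + 0.5·14.815126 = 18.981880
u(2.5) ≈ 18.9819

18.9819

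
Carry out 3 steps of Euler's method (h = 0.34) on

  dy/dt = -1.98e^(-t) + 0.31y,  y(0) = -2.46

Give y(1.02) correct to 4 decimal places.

-5.0160

Euler: y_{n+1} = y_n + h·f(t_n, y_n).
t=0.000000, y=-2.460000: f=-2.742600 → y ← -2.460000 + 0.34·(-2.742600) = -3.392484
t=0.340000, y=-3.392484: f=-2.460975 → y ← -3.392484 + 0.34·(-2.460975) = -4.229216
t=0.680000, y=-4.229216: f=-2.314158 → y ← -4.229216 + 0.34·(-2.314158) = -5.016029
y(1.02) ≈ -5.0160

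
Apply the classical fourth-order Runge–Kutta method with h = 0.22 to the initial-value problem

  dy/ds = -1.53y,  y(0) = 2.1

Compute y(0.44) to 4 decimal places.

RK4: k1 = f(s_n, y_n); k2 = f(s_n + h/2, y_n + (h/2)·k1); k3 = f(s_n + h/2, y_n + (h/2)·k2); k4 = f(s_n + h, y_n + h·k3); y_{n+1} = y_n + (h/6)·(k1 + 2k2 + 2k3 + k4).
s=0.000000, y=2.100000:
  k1 = f(0.000000, 2.100000) = -3.213000
  k2 = f(0.110000, 1.746570) = -2.672252
  k3 = f(0.110000, 1.806052) = -2.763260
  k4 = f(0.220000, 1.492083) = -2.282887
  y ← 2.100000 + (0.22/6)·(k1 + 2k2 + 2k3 + k4) = 1.499880
s=0.220000, y=1.499880:
  k1 = f(0.220000, 1.499880) = -2.294816
  k2 = f(0.330000, 1.247450) = -1.908599
  k3 = f(0.330000, 1.289934) = -1.973599
  k4 = f(0.440000, 1.065688) = -1.630503
  y ← 1.499880 + (0.22/6)·(k1 + 2k2 + 2k3 + k4) = 1.071257
y(0.44) ≈ 1.0713

1.0713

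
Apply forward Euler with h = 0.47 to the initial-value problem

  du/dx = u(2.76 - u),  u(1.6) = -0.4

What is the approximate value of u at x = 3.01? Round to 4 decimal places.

-9.8622

Euler: u_{n+1} = u_n + h·f(x_n, u_n).
x=1.600000, u=-0.400000: f=-1.264000 → u ← -0.400000 + 0.47·(-1.264000) = -0.994080
x=2.070000, u=-0.994080: f=-3.731856 → u ← -0.994080 + 0.47·(-3.731856) = -2.748052
x=2.540000, u=-2.748052: f=-15.136415 → u ← -2.748052 + 0.47·(-15.136415) = -9.862167
u(3.01) ≈ -9.8622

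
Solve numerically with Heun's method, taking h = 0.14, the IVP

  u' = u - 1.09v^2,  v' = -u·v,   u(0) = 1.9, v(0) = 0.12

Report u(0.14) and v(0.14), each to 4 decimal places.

2.1828, 0.0907

Heun on (u,v): k1 = f(t_n, state_n); k2 = f(t_n + h, state_n + h·k1); state_{n+1} = state_n + (h/2)·(k1 + k2).
0.000000: (1.900000, 0.120000)
  k1 = (1.884304, -0.228000)
  predictor → (2.163803, 0.088080)
  k2 = (2.155346, -0.190588)
  → (2.182776, 0.090699)
(u(0.14), v(0.14)) ≈ (2.1828, 0.0907)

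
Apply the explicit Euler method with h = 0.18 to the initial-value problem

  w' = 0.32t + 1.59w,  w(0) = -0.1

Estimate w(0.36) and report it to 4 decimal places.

-0.1551

Euler: w_{n+1} = w_n + h·f(t_n, w_n).
t=0.000000, w=-0.100000: f=-0.159000 → w ← -0.100000 + 0.18·(-0.159000) = -0.128620
t=0.180000, w=-0.128620: f=-0.146906 → w ← -0.128620 + 0.18·(-0.146906) = -0.155063
w(0.36) ≈ -0.1551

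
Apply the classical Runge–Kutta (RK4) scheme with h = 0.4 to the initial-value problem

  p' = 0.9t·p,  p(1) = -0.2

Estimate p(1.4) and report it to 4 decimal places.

RK4: k1 = f(t_n, p_n); k2 = f(t_n + h/2, p_n + (h/2)·k1); k3 = f(t_n + h/2, p_n + (h/2)·k2); k4 = f(t_n + h, p_n + h·k3); p_{n+1} = p_n + (h/6)·(k1 + 2k2 + 2k3 + k4).
t=1.000000, p=-0.200000:
  k1 = f(1.000000, -0.200000) = -0.180000
  k2 = f(1.200000, -0.236000) = -0.254880
  k3 = f(1.200000, -0.250976) = -0.271054
  k4 = f(1.400000, -0.308422) = -0.388611
  p ← -0.200000 + (0.4/6)·(k1 + 2k2 + 2k3 + k4) = -0.308032
p(1.4) ≈ -0.3080

-0.3080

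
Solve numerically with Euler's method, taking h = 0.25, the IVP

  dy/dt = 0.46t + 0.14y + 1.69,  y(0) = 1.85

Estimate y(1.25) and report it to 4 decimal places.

4.7606

Euler: y_{n+1} = y_n + h·f(t_n, y_n).
t=0.000000, y=1.850000: f=1.949000 → y ← 1.850000 + 0.25·1.949000 = 2.337250
t=0.250000, y=2.337250: f=2.132215 → y ← 2.337250 + 0.25·2.132215 = 2.870304
t=0.500000, y=2.870304: f=2.321843 → y ← 2.870304 + 0.25·2.321843 = 3.450764
t=0.750000, y=3.450764: f=2.518107 → y ← 3.450764 + 0.25·2.518107 = 4.080291
t=1.000000, y=4.080291: f=2.721241 → y ← 4.080291 + 0.25·2.721241 = 4.760601
y(1.25) ≈ 4.7606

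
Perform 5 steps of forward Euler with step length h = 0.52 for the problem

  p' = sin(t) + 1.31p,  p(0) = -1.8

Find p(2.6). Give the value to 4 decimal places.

Euler: p_{n+1} = p_n + h·f(t_n, p_n).
t=0.000000, p=-1.800000: f=-2.358000 → p ← -1.800000 + 0.52·(-2.358000) = -3.026160
t=0.520000, p=-3.026160: f=-3.467389 → p ← -3.026160 + 0.52·(-3.467389) = -4.829203
t=1.040000, p=-4.829203: f=-5.463851 → p ← -4.829203 + 0.52·(-5.463851) = -7.670405
t=1.560000, p=-7.670405: f=-9.048289 → p ← -7.670405 + 0.52·(-9.048289) = -12.375515
t=2.080000, p=-12.375515: f=-15.338792 → p ← -12.375515 + 0.52·(-15.338792) = -20.351687
p(2.6) ≈ -20.3517

-20.3517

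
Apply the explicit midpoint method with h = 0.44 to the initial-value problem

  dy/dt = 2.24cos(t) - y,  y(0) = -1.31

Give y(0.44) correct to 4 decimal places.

Midpoint: k1 = f(t_n, y_n); k2 = f(t_n + h/2, y_n + (h/2)·k1); y_{n+1} = y_n + h·k2.
t=0.000000, y=-1.310000:
  k1 = f(0.000000, -1.310000) = 3.550000
  k2 = f(0.220000, -0.529000) = 2.715010
  y ← -1.310000 + 0.44·2.715010 = -0.115395
y(0.44) ≈ -0.1154

-0.1154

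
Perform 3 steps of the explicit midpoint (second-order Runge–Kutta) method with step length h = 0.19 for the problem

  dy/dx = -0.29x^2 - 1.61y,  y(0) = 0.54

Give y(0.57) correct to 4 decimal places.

Midpoint: k1 = f(x_n, y_n); k2 = f(x_n + h/2, y_n + (h/2)·k1); y_{n+1} = y_n + h·k2.
x=0.000000, y=0.540000:
  k1 = f(0.000000, 0.540000) = -0.869400
  k2 = f(0.095000, 0.457407) = -0.739043
  y ← 0.540000 + 0.19·(-0.739043) = 0.399582
x=0.190000, y=0.399582:
  k1 = f(0.190000, 0.399582) = -0.653796
  k2 = f(0.285000, 0.337471) = -0.566884
  y ← 0.399582 + 0.19·(-0.566884) = 0.291874
x=0.380000, y=0.291874:
  k1 = f(0.380000, 0.291874) = -0.511793
  k2 = f(0.475000, 0.243254) = -0.457070
  y ← 0.291874 + 0.19·(-0.457070) = 0.205031
y(0.57) ≈ 0.2050

0.2050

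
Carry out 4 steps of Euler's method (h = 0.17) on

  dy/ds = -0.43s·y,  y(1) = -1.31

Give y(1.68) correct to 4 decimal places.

-0.8911

Euler: y_{n+1} = y_n + h·f(s_n, y_n).
s=1.000000, y=-1.310000: f=0.563300 → y ← -1.310000 + 0.17·0.563300 = -1.214239
s=1.170000, y=-1.214239: f=0.610884 → y ← -1.214239 + 0.17·0.610884 = -1.110389
s=1.340000, y=-1.110389: f=0.639806 → y ← -1.110389 + 0.17·0.639806 = -1.001622
s=1.510000, y=-1.001622: f=0.650353 → y ← -1.001622 + 0.17·0.650353 = -0.891062
y(1.68) ≈ -0.8911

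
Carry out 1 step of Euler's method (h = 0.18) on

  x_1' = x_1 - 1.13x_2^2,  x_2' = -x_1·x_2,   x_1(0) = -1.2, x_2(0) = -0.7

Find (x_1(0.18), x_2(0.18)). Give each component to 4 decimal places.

Euler on (x_1,x_2): x_1_{n+1} = x_1_n + h·x_1', x_2_{n+1} = x_2_n + h·x_2'.
0.000000: (-1.200000, -0.700000); f=(-1.753700, -0.840000) → (-1.515666, -0.851200)
(x_1(0.18), x_2(0.18)) ≈ (-1.5157, -0.8512)

-1.5157, -0.8512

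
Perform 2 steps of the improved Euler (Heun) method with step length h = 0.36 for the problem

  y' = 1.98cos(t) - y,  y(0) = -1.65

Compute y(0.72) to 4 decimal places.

Heun: k1 = f(t_n, y_n); k2 = f(t_n + h, y_n + h·k1); y_{n+1} = y_n + (h/2)·(k1 + k2).
t=0.000000, y=-1.650000:
  k1 = f(0.000000, -1.650000) = 3.630000
  k2 = f(0.360000, -0.343200) = 2.196276
  y ← -1.650000 + (0.36/2)·(3.630000 + 2.196276) = -0.601270
t=0.360000, y=-0.601270:
  k1 = f(0.360000, -0.601270) = 2.454346
  k2 = f(0.720000, 0.282294) = 1.206281
  y ← -0.601270 + (0.36/2)·(2.454346 + 1.206281) = 0.057643
y(0.72) ≈ 0.0576

0.0576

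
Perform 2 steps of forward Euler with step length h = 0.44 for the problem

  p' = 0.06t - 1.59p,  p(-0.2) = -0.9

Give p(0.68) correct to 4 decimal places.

-0.0765

Euler: p_{n+1} = p_n + h·f(t_n, p_n).
t=-0.200000, p=-0.900000: f=1.419000 → p ← -0.900000 + 0.44·1.419000 = -0.275640
t=0.240000, p=-0.275640: f=0.452668 → p ← -0.275640 + 0.44·0.452668 = -0.076466
p(0.68) ≈ -0.0765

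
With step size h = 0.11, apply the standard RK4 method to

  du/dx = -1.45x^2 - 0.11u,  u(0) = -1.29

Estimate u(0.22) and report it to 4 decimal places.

-1.2643

RK4: k1 = f(x_n, u_n); k2 = f(x_n + h/2, u_n + (h/2)·k1); k3 = f(x_n + h/2, u_n + (h/2)·k2); k4 = f(x_n + h, u_n + h·k3); u_{n+1} = u_n + (h/6)·(k1 + 2k2 + 2k3 + k4).
x=0.000000, u=-1.290000:
  k1 = f(0.000000, -1.290000) = 0.141900
  k2 = f(0.055000, -1.282196) = 0.136655
  k3 = f(0.055000, -1.282484) = 0.136687
  k4 = f(0.110000, -1.274964) = 0.122701
  u ← -1.290000 + (0.11/6)·(k1 + 2k2 + 2k3 + k4) = -1.275126
x=0.110000, u=-1.275126:
  k1 = f(0.110000, -1.275126) = 0.122719
  k2 = f(0.165000, -1.268377) = 0.100045
  k3 = f(0.165000, -1.269624) = 0.100182
  k4 = f(0.220000, -1.264106) = 0.068872
  u ← -1.275126 + (0.11/6)·(k1 + 2k2 + 2k3 + k4) = -1.264272
u(0.22) ≈ -1.2643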